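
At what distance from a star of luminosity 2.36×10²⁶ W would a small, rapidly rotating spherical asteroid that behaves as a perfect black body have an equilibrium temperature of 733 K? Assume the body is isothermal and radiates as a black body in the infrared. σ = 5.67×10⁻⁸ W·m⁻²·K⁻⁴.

For an isothermal black-emitting sphere, (1−a)S·πr² = σ·4πr²·T⁴ ⇒ S = 4σT⁴/(1−a).
S = 4·5.67×10⁻⁸·(733)⁴/1.00 = 65470 W/m².
Flux falls as S = L/(4πd²), so d = √(L/(4πS)) = √(2.36×10²⁶/(4π·65470)).

d ≈ 1.69×10¹⁰ m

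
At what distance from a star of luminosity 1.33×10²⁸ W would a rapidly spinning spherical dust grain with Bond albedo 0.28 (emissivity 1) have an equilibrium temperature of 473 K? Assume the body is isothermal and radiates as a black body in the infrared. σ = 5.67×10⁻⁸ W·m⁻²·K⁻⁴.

For an isothermal black-emitting sphere, (1−a)S·πr² = σ·4πr²·T⁴ ⇒ S = 4σT⁴/(1−a).
S = 4·5.67×10⁻⁸·(473)⁴/0.720 = 15770 W/m².
Flux falls as S = L/(4πd²), so d = √(L/(4πS)) = √(1.33×10²⁸/(4π·15770)).

d ≈ 2.59×10¹¹ m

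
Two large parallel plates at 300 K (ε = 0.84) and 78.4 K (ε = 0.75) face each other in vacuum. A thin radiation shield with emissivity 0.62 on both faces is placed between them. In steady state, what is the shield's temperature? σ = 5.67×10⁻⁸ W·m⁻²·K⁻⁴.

T_s ≈ 255 K

In steady state the net flux on the hot side equals that on the cold side.
σ(T₁⁴−T_s⁴)/D₁ = σ(T_s⁴−T₂⁴)/D₂, with D₁ = 1/ε₁+1/ε_s−1 = 1.803, D₂ = 1/ε_s+1/ε₂−1 = 1.946.
Solve for T_s⁴: T_s⁴ = (D₂·T₁⁴ + D₁·T₂⁴)/(D₁+D₂) = 4.222×10⁹ K⁴.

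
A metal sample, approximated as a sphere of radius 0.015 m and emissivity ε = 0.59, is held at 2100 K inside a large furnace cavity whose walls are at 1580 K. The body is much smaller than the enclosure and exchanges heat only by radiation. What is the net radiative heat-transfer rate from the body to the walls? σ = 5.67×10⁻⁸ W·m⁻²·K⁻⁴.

For a small grey body in a large enclosure: P_net = εσA(T_body⁴ − T_wall⁴).
A = 4πr² = 0.002827 m²; T_body⁴ − T_wall⁴ = 1.945×10¹³ − 6.232×10¹² = 1.322×10¹³ K⁴.
|P_net| = 0.59·5.67×10⁻⁸·0.002827·1.322×10¹³.

P_net ≈ 1250 W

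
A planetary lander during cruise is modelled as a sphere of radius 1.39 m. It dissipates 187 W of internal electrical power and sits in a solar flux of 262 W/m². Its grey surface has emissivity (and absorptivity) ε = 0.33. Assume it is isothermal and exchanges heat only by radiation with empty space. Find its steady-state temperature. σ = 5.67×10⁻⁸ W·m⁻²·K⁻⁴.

At steady state, absorbed solar power + internal power = radiated power.
Absorbed: α·S·A_cross = 0.33·262·6.070 = 524.8 W (cross-section πr²).
Total input = 524.8 + 187 = 711.8 W.
Radiated: εσ·A_surf·T⁴ with A_surf = 4πr² = 24.28 m².
T⁴ = 711.8/(0.33·5.67×10⁻⁸·24.28) = 1.567×10⁹ K⁴.

T ≈ 199 K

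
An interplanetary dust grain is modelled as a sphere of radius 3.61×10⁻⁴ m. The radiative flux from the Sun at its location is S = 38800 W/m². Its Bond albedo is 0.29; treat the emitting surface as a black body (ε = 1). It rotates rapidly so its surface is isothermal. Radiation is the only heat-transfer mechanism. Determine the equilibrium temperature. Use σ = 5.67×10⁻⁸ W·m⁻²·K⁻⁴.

T ≈ 590 K

At equilibrium, absorbed power = emitted power.
Absorbing cross-section = πr² = 4.094×10⁻⁷ m²; emitting surface = 4πr² = 1.638×10⁻⁶ m² (ratio 4).
(1−a)S·A_cross = εσ·A_surf·T⁴  ⇒  T⁴ = (1−a)S/(4σ).
T⁴ = 0.710·38800/(4·5.67×10⁻⁸) = 1.215×10¹¹ K⁴.
T = (1.215×10¹¹)^(1/4).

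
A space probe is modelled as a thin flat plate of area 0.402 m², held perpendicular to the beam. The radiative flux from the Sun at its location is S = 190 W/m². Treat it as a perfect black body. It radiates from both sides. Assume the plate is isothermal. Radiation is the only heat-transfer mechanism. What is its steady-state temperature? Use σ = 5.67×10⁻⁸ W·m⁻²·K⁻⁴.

T ≈ 202 K

At equilibrium, absorbed power = emitted power.
Absorbing cross-section = A = 0.4020 m²; emitting surface = 2A = 0.8040 m² (ratio 2).
S·A_cross = εσ·A_surf·T⁴  ⇒  T⁴ = S/(2σ).
T⁴ = 1.00·190/(2·5.67×10⁻⁸) = 1.675×10⁹ K⁴.
T = (1.675×10⁹)^(1/4).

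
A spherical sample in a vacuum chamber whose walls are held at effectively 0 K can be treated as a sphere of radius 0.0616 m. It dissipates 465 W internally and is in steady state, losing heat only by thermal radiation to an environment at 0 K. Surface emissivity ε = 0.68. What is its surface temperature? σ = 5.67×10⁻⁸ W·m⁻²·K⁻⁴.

T ≈ 709 K

Steady state: internal power = radiated power, P = εσA T⁴.
Radiating area A = 4πr² = 0.04768 m².
T⁴ = P/(εσA) = 465/(0.68·5.67×10⁻⁸·0.04768) = 2.529×10¹¹ K⁴.
T = (2.529×10¹¹)^(1/4).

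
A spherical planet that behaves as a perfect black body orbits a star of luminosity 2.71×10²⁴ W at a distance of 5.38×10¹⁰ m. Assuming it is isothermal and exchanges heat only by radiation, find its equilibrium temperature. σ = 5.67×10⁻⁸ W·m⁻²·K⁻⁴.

First find the stellar flux at distance d: S = L/(4πd²) = 2.71×10²⁴/(4π·(5.38×10¹⁰)²) = 74.51 W/m².
For an isothermal sphere, absorbed (1−a)S·πr² = emitted σ·4πr²·T⁴, so T⁴ = (1−a)S/(4σ).
T⁴ = 1.00·74.51/(4·5.67×10⁻⁸) = 3.285×10⁸ K⁴.

T ≈ 135 K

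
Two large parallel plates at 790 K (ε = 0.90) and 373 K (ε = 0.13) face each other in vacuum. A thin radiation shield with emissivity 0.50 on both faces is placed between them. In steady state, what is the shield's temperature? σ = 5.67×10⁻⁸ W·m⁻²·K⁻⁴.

In steady state the net flux on the hot side equals that on the cold side.
σ(T₁⁴−T_s⁴)/D₁ = σ(T_s⁴−T₂⁴)/D₂, with D₁ = 1/ε₁+1/ε_s−1 = 2.111, D₂ = 1/ε_s+1/ε₂−1 = 8.692.
Solve for T_s⁴: T_s⁴ = (D₂·T₁⁴ + D₁·T₂⁴)/(D₁+D₂) = 3.172×10¹¹ K⁴.

T_s ≈ 750 K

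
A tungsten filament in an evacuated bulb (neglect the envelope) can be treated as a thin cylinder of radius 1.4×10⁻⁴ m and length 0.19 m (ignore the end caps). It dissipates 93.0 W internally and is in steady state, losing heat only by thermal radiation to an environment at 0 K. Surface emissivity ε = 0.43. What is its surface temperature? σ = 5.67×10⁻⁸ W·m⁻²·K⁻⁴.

T ≈ 2190 K

Steady state: internal power = radiated power, P = εσA T⁴.
Radiating area A = 2πrL = 1.671×10⁻⁴ m².
T⁴ = P/(εσA) = 93.0/(0.43·5.67×10⁻⁸·1.671×10⁻⁴) = 2.282×10¹³ K⁴.
T = (2.282×10¹³)^(1/4).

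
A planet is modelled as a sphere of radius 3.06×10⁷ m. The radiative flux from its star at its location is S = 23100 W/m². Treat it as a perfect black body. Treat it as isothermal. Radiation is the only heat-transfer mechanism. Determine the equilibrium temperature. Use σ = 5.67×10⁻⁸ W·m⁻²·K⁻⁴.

At equilibrium, absorbed power = emitted power.
Absorbing cross-section = πr² = 2.942×10¹⁵ m²; emitting surface = 4πr² = 1.177×10¹⁶ m² (ratio 4).
S·A_cross = εσ·A_surf·T⁴  ⇒  T⁴ = S/(4σ).
T⁴ = 1.00·23100/(4·5.67×10⁻⁸) = 1.019×10¹¹ K⁴.
T = (1.019×10¹¹)^(1/4).

T ≈ 565 K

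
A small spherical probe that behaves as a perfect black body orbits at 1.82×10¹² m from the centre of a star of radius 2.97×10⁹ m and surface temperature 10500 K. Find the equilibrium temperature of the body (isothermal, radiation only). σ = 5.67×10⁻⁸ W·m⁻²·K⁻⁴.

The star's surface emits σT_*⁴; at distance d the flux is S = σT_*⁴(R_*/d)².
S = 5.67×10⁻⁸·(10500)⁴·(2.97×10⁹/1.82×10¹²)² = 1835 W/m².
For an isothermal sphere T⁴ = (1−a)S/(4σ) = 8.092×10⁹ K⁴.

T ≈ 300 K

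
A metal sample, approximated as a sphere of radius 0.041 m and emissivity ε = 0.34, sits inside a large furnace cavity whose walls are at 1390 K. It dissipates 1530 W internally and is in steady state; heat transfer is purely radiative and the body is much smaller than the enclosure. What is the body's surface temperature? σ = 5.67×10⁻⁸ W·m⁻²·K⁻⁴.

For a small grey body in a large enclosure, net radiated power = εσA(T⁴ − T_w⁴).
Steady state: P = εσA(T⁴ − T_w⁴) with A = 4πr² = 0.02112 m².
T⁴ = P/(εσA) + T_w⁴ = 1530/(0.34·5.67×10⁻⁸·0.02112) + (1390)⁴
    = 3.757×10¹² + 3.733×10¹² = 7.490×10¹² K⁴.

T ≈ 1650 K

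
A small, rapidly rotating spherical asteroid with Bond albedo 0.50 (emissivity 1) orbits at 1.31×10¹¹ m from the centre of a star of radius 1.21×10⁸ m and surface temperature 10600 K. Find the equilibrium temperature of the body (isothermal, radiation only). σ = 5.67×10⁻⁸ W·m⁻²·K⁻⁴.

T ≈ 192 K

The star's surface emits σT_*⁴; at distance d the flux is S = σT_*⁴(R_*/d)².
S = 5.67×10⁻⁸·(10600)⁴·(1.21×10⁸/1.31×10¹¹)² = 610.7 W/m².
For an isothermal sphere T⁴ = (1−a)S/(4σ) = 1.346×10⁹ K⁴.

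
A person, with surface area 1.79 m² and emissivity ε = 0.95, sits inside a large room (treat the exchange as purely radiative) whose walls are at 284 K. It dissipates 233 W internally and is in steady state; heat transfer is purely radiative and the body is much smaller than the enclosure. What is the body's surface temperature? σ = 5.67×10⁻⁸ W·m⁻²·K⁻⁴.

T ≈ 307 K

For a small grey body in a large enclosure, net radiated power = εσA(T⁴ − T_w⁴).
Steady state: P = εσA(T⁴ − T_w⁴) with A = 1.79 m².
T⁴ = P/(εσA) + T_w⁴ = 233/(0.95·5.67×10⁻⁸·1.790) + (284)⁴
    = 2.417×10⁹ + 6.505×10⁹ = 8.922×10⁹ K⁴.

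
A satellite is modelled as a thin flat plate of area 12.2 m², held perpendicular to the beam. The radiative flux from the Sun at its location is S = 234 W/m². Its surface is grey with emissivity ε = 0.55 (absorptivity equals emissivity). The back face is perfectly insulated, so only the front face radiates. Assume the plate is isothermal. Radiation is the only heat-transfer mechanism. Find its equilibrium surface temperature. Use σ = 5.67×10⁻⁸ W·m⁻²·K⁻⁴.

T ≈ 253 K

At equilibrium, absorbed power = emitted power.
Absorbing cross-section = A = 12.20 m²; emitting surface = A = 12.20 m² (ratio 1).
εS·A_cross = εσ·A_surf·T⁴  ⇒  T⁴ = S/(1σ)   (ε cancels).
T⁴ = 234/(1·5.67×10⁻⁸) = 4.127×10⁹ K⁴.
T = (4.127×10⁹)^(1/4).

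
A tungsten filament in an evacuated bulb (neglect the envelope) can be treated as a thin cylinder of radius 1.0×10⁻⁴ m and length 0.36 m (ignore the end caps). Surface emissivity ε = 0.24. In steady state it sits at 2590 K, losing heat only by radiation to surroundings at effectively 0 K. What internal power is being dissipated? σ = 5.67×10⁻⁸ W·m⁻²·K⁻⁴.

Steady state: P = εσA T⁴.
A = 2πrL = 2.262×10⁻⁴ m²; T⁴ = (2590)⁴ = 4.500×10¹³ K⁴.
P = 0.24 × 5.67×10⁻⁸ × 2.262×10⁻⁴ × 4.500×10¹³.

P ≈ 139 W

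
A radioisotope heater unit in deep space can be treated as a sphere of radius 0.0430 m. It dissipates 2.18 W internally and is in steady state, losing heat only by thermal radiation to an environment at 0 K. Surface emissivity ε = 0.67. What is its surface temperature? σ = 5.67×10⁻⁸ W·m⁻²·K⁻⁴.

Steady state: internal power = radiated power, P = εσA T⁴.
Radiating area A = 4πr² = 0.02324 m².
T⁴ = P/(εσA) = 2.18/(0.67·5.67×10⁻⁸·0.02324) = 2.470×10⁹ K⁴.
T = (2.470×10⁹)^(1/4).

T ≈ 223 K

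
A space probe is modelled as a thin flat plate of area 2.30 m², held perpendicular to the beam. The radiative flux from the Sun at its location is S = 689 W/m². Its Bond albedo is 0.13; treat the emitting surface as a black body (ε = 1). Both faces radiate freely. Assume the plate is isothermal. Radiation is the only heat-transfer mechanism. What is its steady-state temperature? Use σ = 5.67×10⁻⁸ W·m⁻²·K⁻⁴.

At equilibrium, absorbed power = emitted power.
Absorbing cross-section = A = 2.300 m²; emitting surface = 2A = 4.600 m² (ratio 2).
(1−a)S·A_cross = εσ·A_surf·T⁴  ⇒  T⁴ = (1−a)S/(2σ).
T⁴ = 0.870·689/(2·5.67×10⁻⁸) = 5.286×10⁹ K⁴.
T = (5.286×10⁹)^(1/4).

T ≈ 270 K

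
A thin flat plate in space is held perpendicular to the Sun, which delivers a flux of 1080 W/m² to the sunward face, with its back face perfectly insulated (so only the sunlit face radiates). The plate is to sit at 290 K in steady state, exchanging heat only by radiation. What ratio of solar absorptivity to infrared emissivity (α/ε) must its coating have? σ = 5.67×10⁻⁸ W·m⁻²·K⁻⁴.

α/ε ≈ 0.371

Balance: αS·A = εσ·1A·T⁴ ⇒ α/ε = σT⁴/S.
α/ε = 5.67×10⁻⁸·(290)⁴/1080 = 5.67×10⁻⁸·7.073×10⁹/1080.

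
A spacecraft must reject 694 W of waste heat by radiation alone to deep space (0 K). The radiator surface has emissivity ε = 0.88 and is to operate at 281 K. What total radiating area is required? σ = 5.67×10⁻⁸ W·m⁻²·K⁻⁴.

A ≈ 2.23 m²

P = εσA T⁴ ⇒ A = P/(εσT⁴).
T⁴ = 6.235×10⁹ K⁴.
A = 694/(0.88 × 5.67×10⁻⁸ × 6.235×10⁹).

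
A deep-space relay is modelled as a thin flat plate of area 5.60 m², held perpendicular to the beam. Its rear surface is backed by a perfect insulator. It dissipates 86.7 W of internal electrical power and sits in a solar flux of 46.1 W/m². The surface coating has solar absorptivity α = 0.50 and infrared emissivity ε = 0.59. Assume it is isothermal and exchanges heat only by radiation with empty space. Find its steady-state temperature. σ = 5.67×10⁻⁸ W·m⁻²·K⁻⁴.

T ≈ 184 K

At steady state, absorbed solar power + internal power = radiated power.
Absorbed: α·S·A_cross = 0.50·46.1·5.600 = 129.1 W (cross-section A).
Total input = 129.1 + 86.7 = 215.8 W.
Radiated: εσ·A_surf·T⁴ with A_surf = A = 5.600 m².
T⁴ = 215.8/(0.59·5.67×10⁻⁸·5.600) = 1.152×10⁹ K⁴.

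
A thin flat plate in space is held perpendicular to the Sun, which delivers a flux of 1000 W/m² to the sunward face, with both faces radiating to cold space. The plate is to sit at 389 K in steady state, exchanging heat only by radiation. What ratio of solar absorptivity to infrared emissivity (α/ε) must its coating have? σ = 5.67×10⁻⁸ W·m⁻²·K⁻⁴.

Balance: αS·A = εσ·2A·T⁴ ⇒ α/ε = 2σT⁴/S.
α/ε = 2·5.67×10⁻⁸·(389)⁴/1000 = 2·5.67×10⁻⁸·2.290×10¹⁰/1000.

α/ε ≈ 2.60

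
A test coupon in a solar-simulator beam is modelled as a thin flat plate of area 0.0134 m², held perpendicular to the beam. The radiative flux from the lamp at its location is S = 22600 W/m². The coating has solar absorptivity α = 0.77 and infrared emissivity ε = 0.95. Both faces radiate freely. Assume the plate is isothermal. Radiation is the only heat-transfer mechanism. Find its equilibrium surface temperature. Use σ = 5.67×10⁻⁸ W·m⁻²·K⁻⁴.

T ≈ 634 K

At equilibrium, absorbed power = emitted power.
Absorbing cross-section = A = 0.01340 m²; emitting surface = 2A = 0.02680 m² (ratio 2).
αS·A_cross = εσ·A_surf·T⁴  ⇒  T⁴ = αS/(ε·2σ).
T⁴ = 0.770·22600/(0.95·2·5.67×10⁻⁸) = 1.615×10¹¹ K⁴.
T = (1.615×10¹¹)^(1/4).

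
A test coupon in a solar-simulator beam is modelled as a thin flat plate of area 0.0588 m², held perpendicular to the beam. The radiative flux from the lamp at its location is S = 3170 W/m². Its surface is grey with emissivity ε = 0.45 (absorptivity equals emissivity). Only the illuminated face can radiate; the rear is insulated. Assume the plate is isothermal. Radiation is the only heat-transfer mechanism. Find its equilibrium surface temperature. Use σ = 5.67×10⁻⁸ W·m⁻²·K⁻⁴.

T ≈ 486 K

At equilibrium, absorbed power = emitted power.
Absorbing cross-section = A = 0.05880 m²; emitting surface = A = 0.05880 m² (ratio 1).
εS·A_cross = εσ·A_surf·T⁴  ⇒  T⁴ = S/(1σ)   (ε cancels).
T⁴ = 3170/(1·5.67×10⁻⁸) = 5.591×10¹⁰ K⁴.
T = (5.591×10¹⁰)^(1/4).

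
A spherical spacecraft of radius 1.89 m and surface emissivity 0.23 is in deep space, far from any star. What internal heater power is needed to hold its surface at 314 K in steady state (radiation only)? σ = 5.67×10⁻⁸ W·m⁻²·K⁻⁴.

P = εσ·4πr²·T⁴.
4πr² = 44.89 m²; T⁴ = 9.721×10⁹ K⁴.
P = 0.23·5.67×10⁻⁸·44.89·9.721×10⁹.

P ≈ 5690 W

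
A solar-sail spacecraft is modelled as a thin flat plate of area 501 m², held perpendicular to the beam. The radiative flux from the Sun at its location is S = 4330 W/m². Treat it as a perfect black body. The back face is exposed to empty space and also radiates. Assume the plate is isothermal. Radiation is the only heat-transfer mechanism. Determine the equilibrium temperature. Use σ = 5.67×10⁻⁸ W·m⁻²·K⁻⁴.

T ≈ 442 K

At equilibrium, absorbed power = emitted power.
Absorbing cross-section = A = 501.0 m²; emitting surface = 2A = 1002 m² (ratio 2).
S·A_cross = εσ·A_surf·T⁴  ⇒  T⁴ = S/(2σ).
T⁴ = 1.00·4330/(2·5.67×10⁻⁸) = 3.818×10¹⁰ K⁴.
T = (3.818×10¹⁰)^(1/4).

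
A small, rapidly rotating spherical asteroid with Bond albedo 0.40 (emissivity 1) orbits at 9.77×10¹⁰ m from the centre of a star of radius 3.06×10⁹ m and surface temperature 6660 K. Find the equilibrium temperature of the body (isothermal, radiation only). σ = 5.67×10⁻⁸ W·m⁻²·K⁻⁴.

The star's surface emits σT_*⁴; at distance d the flux is S = σT_*⁴(R_*/d)².
S = 5.67×10⁻⁸·(6660)⁴·(3.06×10⁹/9.77×10¹⁰)² = 1.094×10⁵ W/m².
For an isothermal sphere T⁴ = (1−a)S/(4σ) = 2.895×10¹¹ K⁴.

T ≈ 734 K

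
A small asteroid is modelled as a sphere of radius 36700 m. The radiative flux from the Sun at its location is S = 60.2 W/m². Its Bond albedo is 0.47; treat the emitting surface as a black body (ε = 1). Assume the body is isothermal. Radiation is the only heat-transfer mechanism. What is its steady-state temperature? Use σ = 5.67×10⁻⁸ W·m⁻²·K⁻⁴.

T ≈ 109 K

At equilibrium, absorbed power = emitted power.
Absorbing cross-section = πr² = 4.231×10⁹ m²; emitting surface = 4πr² = 1.693×10¹⁰ m² (ratio 4).
(1−a)S·A_cross = εσ·A_surf·T⁴  ⇒  T⁴ = (1−a)S/(4σ).
T⁴ = 0.530·60.2/(4·5.67×10⁻⁸) = 1.407×10⁸ K⁴.
T = (1.407×10⁸)^(1/4).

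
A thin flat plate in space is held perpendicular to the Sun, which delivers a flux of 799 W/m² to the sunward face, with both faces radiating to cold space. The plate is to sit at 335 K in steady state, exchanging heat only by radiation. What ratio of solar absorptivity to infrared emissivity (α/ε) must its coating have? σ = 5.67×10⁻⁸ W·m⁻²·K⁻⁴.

α/ε ≈ 1.79

Balance: αS·A = εσ·2A·T⁴ ⇒ α/ε = 2σT⁴/S.
α/ε = 2·5.67×10⁻⁸·(335)⁴/799 = 2·5.67×10⁻⁸·1.259×10¹⁰/799.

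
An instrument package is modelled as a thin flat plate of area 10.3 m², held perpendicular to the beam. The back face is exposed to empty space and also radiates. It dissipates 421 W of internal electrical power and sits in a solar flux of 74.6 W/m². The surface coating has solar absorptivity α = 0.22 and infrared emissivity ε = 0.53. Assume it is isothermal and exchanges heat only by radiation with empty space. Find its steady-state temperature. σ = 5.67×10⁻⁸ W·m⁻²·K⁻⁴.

At steady state, absorbed solar power + internal power = radiated power.
Absorbed: α·S·A_cross = 0.22·74.6·10.30 = 169.0 W (cross-section A).
Total input = 169.0 + 421 = 590.0 W.
Radiated: εσ·A_surf·T⁴ with A_surf = 2A = 20.60 m².
T⁴ = 590.0/(0.53·5.67×10⁻⁸·20.60) = 9.531×10⁸ K⁴.

T ≈ 176 K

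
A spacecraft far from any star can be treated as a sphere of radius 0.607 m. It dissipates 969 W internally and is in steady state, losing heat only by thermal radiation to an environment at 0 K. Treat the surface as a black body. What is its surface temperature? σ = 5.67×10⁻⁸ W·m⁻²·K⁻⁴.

Steady state: internal power = radiated power, P = εσA T⁴.
Radiating area A = 4πr² = 4.630 m².
T⁴ = P/(εσA) = 969/(1.0·5.67×10⁻⁸·4.630) = 3.691×10⁹ K⁴.
T = (3.691×10⁹)^(1/4).

T ≈ 246 K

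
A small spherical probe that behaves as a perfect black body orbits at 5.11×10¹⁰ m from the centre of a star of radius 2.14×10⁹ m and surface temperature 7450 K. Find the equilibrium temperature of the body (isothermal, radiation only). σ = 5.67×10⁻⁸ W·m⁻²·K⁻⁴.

T ≈ 1080 K

The star's surface emits σT_*⁴; at distance d the flux is S = σT_*⁴(R_*/d)².
S = 5.67×10⁻⁸·(7450)⁴·(2.14×10⁹/5.11×10¹⁰)² = 3.063×10⁵ W/m².
For an isothermal sphere T⁴ = (1−a)S/(4σ) = 1.351×10¹² K⁴.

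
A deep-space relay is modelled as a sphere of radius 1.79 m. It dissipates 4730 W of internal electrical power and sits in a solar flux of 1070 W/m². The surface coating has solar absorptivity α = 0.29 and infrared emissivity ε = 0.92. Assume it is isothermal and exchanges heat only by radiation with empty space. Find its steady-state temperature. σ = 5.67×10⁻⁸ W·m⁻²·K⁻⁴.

T ≈ 247 K

At steady state, absorbed solar power + internal power = radiated power.
Absorbed: α·S·A_cross = 0.29·1070·10.07 = 3123 W (cross-section πr²).
Total input = 3123 + 4730 = 7853 W.
Radiated: εσ·A_surf·T⁴ with A_surf = 4πr² = 40.26 m².
T⁴ = 7853/(0.92·5.67×10⁻⁸·40.26) = 3.739×10⁹ K⁴.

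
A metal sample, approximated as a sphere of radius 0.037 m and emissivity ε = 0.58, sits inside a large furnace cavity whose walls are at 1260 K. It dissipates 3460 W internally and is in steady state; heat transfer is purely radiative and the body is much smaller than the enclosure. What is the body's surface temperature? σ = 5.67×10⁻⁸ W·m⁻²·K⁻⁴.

T ≈ 1710 K

For a small grey body in a large enclosure, net radiated power = εσA(T⁴ − T_w⁴).
Steady state: P = εσA(T⁴ − T_w⁴) with A = 4πr² = 0.01720 m².
T⁴ = P/(εσA) + T_w⁴ = 3460/(0.58·5.67×10⁻⁸·0.01720) + (1260)⁴
    = 6.116×10¹² + 2.520×10¹² = 8.636×10¹² K⁴.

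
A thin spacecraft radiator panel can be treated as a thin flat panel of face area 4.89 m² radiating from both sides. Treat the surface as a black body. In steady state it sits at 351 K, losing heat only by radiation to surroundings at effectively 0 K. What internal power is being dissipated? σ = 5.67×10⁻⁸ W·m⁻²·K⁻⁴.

P ≈ 8420 W

Steady state: P = εσA T⁴.
A = 2·4.89 = 9.780 m²; T⁴ = (351)⁴ = 1.518×10¹⁰ K⁴.
P = 1.0 × 5.67×10⁻⁸ × 9.780 × 1.518×10¹⁰.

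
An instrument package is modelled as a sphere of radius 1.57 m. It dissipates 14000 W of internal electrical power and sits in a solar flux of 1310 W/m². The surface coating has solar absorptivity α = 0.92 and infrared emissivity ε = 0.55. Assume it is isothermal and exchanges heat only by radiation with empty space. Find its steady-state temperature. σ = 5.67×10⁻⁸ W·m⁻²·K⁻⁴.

T ≈ 394 K

At steady state, absorbed solar power + internal power = radiated power.
Absorbed: α·S·A_cross = 0.92·1310·7.744 = 9333 W (cross-section πr²).
Total input = 9333 + 14000 = 23330 W.
Radiated: εσ·A_surf·T⁴ with A_surf = 4πr² = 30.97 m².
T⁴ = 23330/(0.55·5.67×10⁻⁸·30.97) = 2.416×10¹⁰ K⁴.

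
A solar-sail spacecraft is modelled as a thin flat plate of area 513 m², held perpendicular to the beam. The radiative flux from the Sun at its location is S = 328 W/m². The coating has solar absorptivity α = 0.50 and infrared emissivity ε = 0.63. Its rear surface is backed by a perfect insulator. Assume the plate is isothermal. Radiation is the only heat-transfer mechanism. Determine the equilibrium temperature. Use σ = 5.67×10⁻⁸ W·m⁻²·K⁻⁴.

T ≈ 260 K

At equilibrium, absorbed power = emitted power.
Absorbing cross-section = A = 513.0 m²; emitting surface = A = 513.0 m² (ratio 1).
αS·A_cross = εσ·A_surf·T⁴  ⇒  T⁴ = αS/(ε·1σ).
T⁴ = 0.500·328/(0.63·1·5.67×10⁻⁸) = 4.591×10⁹ K⁴.
T = (4.591×10⁹)^(1/4).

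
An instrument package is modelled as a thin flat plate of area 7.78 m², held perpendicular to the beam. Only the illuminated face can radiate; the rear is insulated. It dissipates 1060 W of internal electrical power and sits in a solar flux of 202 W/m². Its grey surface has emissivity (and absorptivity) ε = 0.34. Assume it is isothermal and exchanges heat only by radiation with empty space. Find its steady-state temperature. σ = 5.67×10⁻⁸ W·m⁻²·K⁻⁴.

At steady state, absorbed solar power + internal power = radiated power.
Absorbed: α·S·A_cross = 0.34·202·7.780 = 534.3 W (cross-section A).
Total input = 534.3 + 1060 = 1594 W.
Radiated: εσ·A_surf·T⁴ with A_surf = A = 7.780 m².
T⁴ = 1594/(0.34·5.67×10⁻⁸·7.780) = 1.063×10¹⁰ K⁴.

T ≈ 321 K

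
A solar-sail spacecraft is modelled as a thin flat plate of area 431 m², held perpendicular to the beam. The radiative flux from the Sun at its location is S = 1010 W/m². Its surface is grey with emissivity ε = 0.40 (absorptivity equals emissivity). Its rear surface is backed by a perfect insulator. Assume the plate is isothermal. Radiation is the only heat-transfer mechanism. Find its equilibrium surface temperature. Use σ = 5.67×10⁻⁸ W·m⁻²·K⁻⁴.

At equilibrium, absorbed power = emitted power.
Absorbing cross-section = A = 431.0 m²; emitting surface = A = 431.0 m² (ratio 1).
εS·A_cross = εσ·A_surf·T⁴  ⇒  T⁴ = S/(1σ)   (ε cancels).
T⁴ = 1010/(1·5.67×10⁻⁸) = 1.781×10¹⁰ K⁴.
T = (1.781×10¹⁰)^(1/4).

T ≈ 365 K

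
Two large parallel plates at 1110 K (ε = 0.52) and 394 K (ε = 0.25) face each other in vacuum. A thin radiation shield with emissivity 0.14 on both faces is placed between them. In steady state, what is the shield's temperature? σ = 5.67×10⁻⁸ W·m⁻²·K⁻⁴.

In steady state the net flux on the hot side equals that on the cold side.
σ(T₁⁴−T_s⁴)/D₁ = σ(T_s⁴−T₂⁴)/D₂, with D₁ = 1/ε₁+1/ε_s−1 = 8.066, D₂ = 1/ε_s+1/ε₂−1 = 10.14.
Solve for T_s⁴: T_s⁴ = (D₂·T₁⁴ + D₁·T₂⁴)/(D₁+D₂) = 8.563×10¹¹ K⁴.

T_s ≈ 962 K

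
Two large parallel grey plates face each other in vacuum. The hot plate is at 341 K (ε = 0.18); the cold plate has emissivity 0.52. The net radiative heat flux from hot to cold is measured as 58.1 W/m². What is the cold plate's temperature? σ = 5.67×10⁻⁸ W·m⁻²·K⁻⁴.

q = σ(T₁⁴ − T₂⁴)/(1/ε₁ + 1/ε₂ − 1); denominator = 6.479.
T₂⁴ = T₁⁴ − q·(1/ε₁+1/ε₂−1)/σ = 1.352×10¹⁰ − 58.1·6.479/5.67×10⁻⁸
    = 6.883×10⁹ K⁴.

T₂ ≈ 288 K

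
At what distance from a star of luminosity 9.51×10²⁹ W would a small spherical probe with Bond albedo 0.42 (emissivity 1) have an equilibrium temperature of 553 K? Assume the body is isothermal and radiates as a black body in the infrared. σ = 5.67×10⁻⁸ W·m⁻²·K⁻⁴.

d ≈ 1.44×10¹² m

For an isothermal black-emitting sphere, (1−a)S·πr² = σ·4πr²·T⁴ ⇒ S = 4σT⁴/(1−a).
S = 4·5.67×10⁻⁸·(553)⁴/0.580 = 36570 W/m².
Flux falls as S = L/(4πd²), so d = √(L/(4πS)) = √(9.51×10²⁹/(4π·36570)).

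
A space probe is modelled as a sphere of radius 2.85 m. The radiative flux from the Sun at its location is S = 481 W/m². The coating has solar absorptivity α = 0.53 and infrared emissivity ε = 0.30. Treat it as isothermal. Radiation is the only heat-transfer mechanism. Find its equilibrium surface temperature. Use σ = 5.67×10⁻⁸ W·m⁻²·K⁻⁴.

T ≈ 247 K

At equilibrium, absorbed power = emitted power.
Absorbing cross-section = πr² = 25.52 m²; emitting surface = 4πr² = 102.1 m² (ratio 4).
αS·A_cross = εσ·A_surf·T⁴  ⇒  T⁴ = αS/(ε·4σ).
T⁴ = 0.530·481/(0.30·4·5.67×10⁻⁸) = 3.747×10⁹ K⁴.
T = (3.747×10⁹)^(1/4).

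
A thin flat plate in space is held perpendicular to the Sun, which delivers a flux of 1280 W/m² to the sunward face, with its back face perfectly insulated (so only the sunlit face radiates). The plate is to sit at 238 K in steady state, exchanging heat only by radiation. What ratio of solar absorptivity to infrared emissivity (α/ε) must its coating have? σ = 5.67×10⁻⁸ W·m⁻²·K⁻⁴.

α/ε ≈ 0.142

Balance: αS·A = εσ·1A·T⁴ ⇒ α/ε = σT⁴/S.
α/ε = 5.67×10⁻⁸·(238)⁴/1280 = 5.67×10⁻⁸·3.209×10⁹/1280.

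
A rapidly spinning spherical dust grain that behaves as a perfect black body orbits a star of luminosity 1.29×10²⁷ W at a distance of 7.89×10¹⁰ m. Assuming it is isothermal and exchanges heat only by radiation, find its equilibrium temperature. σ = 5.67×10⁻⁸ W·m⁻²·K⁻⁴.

T ≈ 519 K

First find the stellar flux at distance d: S = L/(4πd²) = 1.29×10²⁷/(4π·(7.89×10¹⁰)²) = 16490 W/m².
For an isothermal sphere, absorbed (1−a)S·πr² = emitted σ·4πr²·T⁴, so T⁴ = (1−a)S/(4σ).
T⁴ = 1.00·16490/(4·5.67×10⁻⁸) = 7.271×10¹⁰ K⁴.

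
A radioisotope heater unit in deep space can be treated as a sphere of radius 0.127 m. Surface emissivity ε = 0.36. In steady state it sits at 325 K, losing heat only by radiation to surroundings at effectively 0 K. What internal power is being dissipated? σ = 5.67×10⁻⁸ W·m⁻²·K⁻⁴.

P ≈ 46.2 W

Steady state: P = εσA T⁴.
A = 4πr² = 0.2027 m²; T⁴ = (325)⁴ = 1.116×10¹⁰ K⁴.
P = 0.36 × 5.67×10⁻⁸ × 0.2027 × 1.116×10¹⁰.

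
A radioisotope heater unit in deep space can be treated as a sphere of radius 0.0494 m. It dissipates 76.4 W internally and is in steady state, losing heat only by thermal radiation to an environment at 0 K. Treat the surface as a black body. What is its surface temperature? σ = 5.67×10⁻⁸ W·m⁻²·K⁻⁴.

Steady state: internal power = radiated power, P = εσA T⁴.
Radiating area A = 4πr² = 0.03067 m².
T⁴ = P/(εσA) = 76.4/(1.0·5.67×10⁻⁸·0.03067) = 4.394×10¹⁰ K⁴.
T = (4.394×10¹⁰)^(1/4).

T ≈ 458 K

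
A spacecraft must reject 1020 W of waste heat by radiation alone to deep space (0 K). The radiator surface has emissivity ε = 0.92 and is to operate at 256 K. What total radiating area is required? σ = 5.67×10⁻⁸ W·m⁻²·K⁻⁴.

A ≈ 4.55 m²

P = εσA T⁴ ⇒ A = P/(εσT⁴).
T⁴ = 4.295×10⁹ K⁴.
A = 1020/(0.92 × 5.67×10⁻⁸ × 4.295×10⁹).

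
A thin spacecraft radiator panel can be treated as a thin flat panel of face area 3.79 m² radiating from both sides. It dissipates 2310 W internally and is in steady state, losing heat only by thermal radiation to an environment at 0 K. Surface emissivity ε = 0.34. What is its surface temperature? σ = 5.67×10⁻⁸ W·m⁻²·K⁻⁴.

Steady state: internal power = radiated power, P = εσA T⁴.
Radiating area A = 2·3.79 = 7.580 m².
T⁴ = P/(εσA) = 2310/(0.34·5.67×10⁻⁸·7.580) = 1.581×10¹⁰ K⁴.
T = (1.581×10¹⁰)^(1/4).

T ≈ 355 K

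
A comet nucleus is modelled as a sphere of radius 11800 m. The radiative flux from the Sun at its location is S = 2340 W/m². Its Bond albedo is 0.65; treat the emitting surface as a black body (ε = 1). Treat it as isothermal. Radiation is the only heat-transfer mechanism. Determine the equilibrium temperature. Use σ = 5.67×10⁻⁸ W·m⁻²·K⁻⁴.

T ≈ 245 K

At equilibrium, absorbed power = emitted power.
Absorbing cross-section = πr² = 4.374×10⁸ m²; emitting surface = 4πr² = 1.750×10⁹ m² (ratio 4).
(1−a)S·A_cross = εσ·A_surf·T⁴  ⇒  T⁴ = (1−a)S/(4σ).
T⁴ = 0.350·2340/(4·5.67×10⁻⁸) = 3.611×10⁹ K⁴.
T = (3.611×10⁹)^(1/4).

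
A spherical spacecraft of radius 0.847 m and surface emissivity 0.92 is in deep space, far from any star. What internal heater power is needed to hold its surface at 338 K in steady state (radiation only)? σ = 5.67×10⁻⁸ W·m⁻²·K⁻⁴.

P = εσ·4πr²·T⁴.
4πr² = 9.015 m²; T⁴ = 1.305×10¹⁰ K⁴.
P = 0.92·5.67×10⁻⁸·9.015·1.305×10¹⁰.

P ≈ 6140 W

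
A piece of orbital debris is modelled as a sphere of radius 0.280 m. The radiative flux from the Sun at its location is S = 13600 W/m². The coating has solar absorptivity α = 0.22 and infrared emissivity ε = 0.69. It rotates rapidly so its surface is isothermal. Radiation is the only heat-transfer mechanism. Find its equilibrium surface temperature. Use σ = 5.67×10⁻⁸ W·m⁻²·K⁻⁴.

At equilibrium, absorbed power = emitted power.
Absorbing cross-section = πr² = 0.2463 m²; emitting surface = 4πr² = 0.9852 m² (ratio 4).
αS·A_cross = εσ·A_surf·T⁴  ⇒  T⁴ = αS/(ε·4σ).
T⁴ = 0.220·13600/(0.69·4·5.67×10⁻⁸) = 1.912×10¹⁰ K⁴.
T = (1.912×10¹⁰)^(1/4).

T ≈ 372 K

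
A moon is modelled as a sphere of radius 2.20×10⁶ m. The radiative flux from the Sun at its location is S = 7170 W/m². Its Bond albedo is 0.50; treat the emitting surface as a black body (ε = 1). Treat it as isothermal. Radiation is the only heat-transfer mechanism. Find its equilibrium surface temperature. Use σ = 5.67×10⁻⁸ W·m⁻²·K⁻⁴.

T ≈ 355 K

At equilibrium, absorbed power = emitted power.
Absorbing cross-section = πr² = 1.521×10¹³ m²; emitting surface = 4πr² = 6.082×10¹³ m² (ratio 4).
(1−a)S·A_cross = εσ·A_surf·T⁴  ⇒  T⁴ = (1−a)S/(4σ).
T⁴ = 0.500·7170/(4·5.67×10⁻⁸) = 1.581×10¹⁰ K⁴.
T = (1.581×10¹⁰)^(1/4).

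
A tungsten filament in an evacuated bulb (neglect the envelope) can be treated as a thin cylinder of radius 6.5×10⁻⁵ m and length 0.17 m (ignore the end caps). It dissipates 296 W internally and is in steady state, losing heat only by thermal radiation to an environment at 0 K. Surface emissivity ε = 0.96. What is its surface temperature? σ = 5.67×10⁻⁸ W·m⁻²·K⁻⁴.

T ≈ 2970 K

Steady state: internal power = radiated power, P = εσA T⁴.
Radiating area A = 2πrL = 6.943×10⁻⁵ m².
T⁴ = P/(εσA) = 296/(0.96·5.67×10⁻⁸·6.943×10⁻⁵) = 7.832×10¹³ K⁴.
T = (7.832×10¹³)^(1/4).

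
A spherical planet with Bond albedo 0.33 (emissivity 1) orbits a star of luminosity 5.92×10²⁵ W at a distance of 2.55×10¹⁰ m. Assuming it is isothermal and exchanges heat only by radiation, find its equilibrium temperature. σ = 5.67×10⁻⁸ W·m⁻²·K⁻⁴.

T ≈ 382 K

First find the stellar flux at distance d: S = L/(4πd²) = 5.92×10²⁵/(4π·(2.55×10¹⁰)²) = 7245 W/m².
For an isothermal sphere, absorbed (1−a)S·πr² = emitted σ·4πr²·T⁴, so T⁴ = (1−a)S/(4σ).
T⁴ = 0.670·7245/(4·5.67×10⁻⁸) = 2.140×10¹⁰ K⁴.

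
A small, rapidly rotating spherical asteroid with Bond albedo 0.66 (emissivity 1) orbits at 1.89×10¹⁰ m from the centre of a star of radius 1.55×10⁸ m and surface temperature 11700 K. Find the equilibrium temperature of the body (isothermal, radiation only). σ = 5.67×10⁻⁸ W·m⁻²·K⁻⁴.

The star's surface emits σT_*⁴; at distance d the flux is S = σT_*⁴(R_*/d)².
S = 5.67×10⁻⁸·(11700)⁴·(1.55×10⁸/1.89×10¹⁰)² = 71460 W/m².
For an isothermal sphere T⁴ = (1−a)S/(4σ) = 1.071×10¹¹ K⁴.

T ≈ 572 K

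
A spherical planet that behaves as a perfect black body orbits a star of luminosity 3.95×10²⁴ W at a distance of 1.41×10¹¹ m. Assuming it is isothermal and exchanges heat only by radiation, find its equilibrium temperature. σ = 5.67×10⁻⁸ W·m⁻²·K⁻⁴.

T ≈ 91.4 K

First find the stellar flux at distance d: S = L/(4πd²) = 3.95×10²⁴/(4π·(1.41×10¹¹)²) = 15.81 W/m².
For an isothermal sphere, absorbed (1−a)S·πr² = emitted σ·4πr²·T⁴, so T⁴ = (1−a)S/(4σ).
T⁴ = 1.00·15.81/(4·5.67×10⁻⁸) = 6.971×10⁷ K⁴.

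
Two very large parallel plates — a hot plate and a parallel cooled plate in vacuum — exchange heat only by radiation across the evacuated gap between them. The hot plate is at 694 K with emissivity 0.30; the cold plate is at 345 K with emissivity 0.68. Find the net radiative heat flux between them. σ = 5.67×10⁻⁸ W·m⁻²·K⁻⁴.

q ≈ 3250 W/m²

For two infinite grey parallel plates, q = σ(T₁⁴ − T₂⁴)/(1/ε₁ + 1/ε₂ − 1).
T₁⁴ − T₂⁴ = 2.320×10¹¹ − 1.417×10¹⁰ = 2.178×10¹¹ K⁴.
1/ε₁ + 1/ε₂ − 1 = 3.333 + 1.471 − 1 = 3.804.
q = 5.67×10⁻⁸ × 2.178×10¹¹ / 3.804.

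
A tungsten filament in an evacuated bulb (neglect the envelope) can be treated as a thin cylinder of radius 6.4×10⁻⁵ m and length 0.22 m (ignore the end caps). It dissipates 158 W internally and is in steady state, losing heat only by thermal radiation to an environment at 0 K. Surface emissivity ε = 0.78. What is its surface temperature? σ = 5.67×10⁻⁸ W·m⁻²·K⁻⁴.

Steady state: internal power = radiated power, P = εσA T⁴.
Radiating area A = 2πrL = 8.847×10⁻⁵ m².
T⁴ = P/(εσA) = 158/(0.78·5.67×10⁻⁸·8.847×10⁻⁵) = 4.038×10¹³ K⁴.
T = (4.038×10¹³)^(1/4).

T ≈ 2520 K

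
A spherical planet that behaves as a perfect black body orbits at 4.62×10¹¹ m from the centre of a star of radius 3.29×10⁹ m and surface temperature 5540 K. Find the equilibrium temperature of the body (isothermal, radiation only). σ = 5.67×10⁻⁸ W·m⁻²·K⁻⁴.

The star's surface emits σT_*⁴; at distance d the flux is S = σT_*⁴(R_*/d)².
S = 5.67×10⁻⁸·(5540)⁴·(3.29×10⁹/4.62×10¹¹)² = 2709 W/m².
For an isothermal sphere T⁴ = (1−a)S/(4σ) = 1.194×10¹⁰ K⁴.

T ≈ 331 K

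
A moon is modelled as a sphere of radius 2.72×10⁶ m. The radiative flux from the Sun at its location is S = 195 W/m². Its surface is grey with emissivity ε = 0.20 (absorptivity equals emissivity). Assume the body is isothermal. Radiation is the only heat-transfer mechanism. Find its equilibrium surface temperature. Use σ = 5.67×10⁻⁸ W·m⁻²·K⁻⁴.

At equilibrium, absorbed power = emitted power.
Absorbing cross-section = πr² = 2.324×10¹³ m²; emitting surface = 4πr² = 9.297×10¹³ m² (ratio 4).
εS·A_cross = εσ·A_surf·T⁴  ⇒  T⁴ = S/(4σ)   (ε cancels).
T⁴ = 195/(4·5.67×10⁻⁸) = 8.598×10⁸ K⁴.
T = (8.598×10⁸)^(1/4).

T ≈ 171 K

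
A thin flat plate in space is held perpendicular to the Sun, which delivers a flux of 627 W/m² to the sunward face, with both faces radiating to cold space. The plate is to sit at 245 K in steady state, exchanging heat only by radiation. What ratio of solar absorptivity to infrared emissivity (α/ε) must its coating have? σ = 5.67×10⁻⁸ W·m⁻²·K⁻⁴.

Balance: αS·A = εσ·2A·T⁴ ⇒ α/ε = 2σT⁴/S.
α/ε = 2·5.67×10⁻⁸·(245)⁴/627 = 2·5.67×10⁻⁸·3.603×10⁹/627.

α/ε ≈ 0.652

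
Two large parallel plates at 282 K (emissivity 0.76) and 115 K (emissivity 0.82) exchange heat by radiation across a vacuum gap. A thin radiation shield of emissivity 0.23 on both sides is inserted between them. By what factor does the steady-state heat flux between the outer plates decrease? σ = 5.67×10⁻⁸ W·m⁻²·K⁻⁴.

factor ≈ 6.01

Without shield: q₀ = σΔ(T⁴)/(1/ε₁+1/ε₂−1) with denominator 1.535.
With shield the two gaps are in series; the resistances add: (1/ε₁+1/ε_s−1)+(1/ε_s+1/ε₂−1) = 4.664+4.567 = 9.231.
Heat-flux ratio q₀/q = 9.231/1.535.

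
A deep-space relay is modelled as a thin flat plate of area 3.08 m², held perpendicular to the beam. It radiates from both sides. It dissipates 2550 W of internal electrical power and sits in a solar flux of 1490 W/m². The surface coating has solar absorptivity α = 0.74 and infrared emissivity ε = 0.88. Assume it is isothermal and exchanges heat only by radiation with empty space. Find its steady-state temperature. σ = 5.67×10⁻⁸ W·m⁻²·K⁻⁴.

At steady state, absorbed solar power + internal power = radiated power.
Absorbed: α·S·A_cross = 0.74·1490·3.080 = 3396 W (cross-section A).
Total input = 3396 + 2550 = 5946 W.
Radiated: εσ·A_surf·T⁴ with A_surf = 2A = 6.160 m².
T⁴ = 5946/(0.88·5.67×10⁻⁸·6.160) = 1.935×10¹⁰ K⁴.

T ≈ 373 K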